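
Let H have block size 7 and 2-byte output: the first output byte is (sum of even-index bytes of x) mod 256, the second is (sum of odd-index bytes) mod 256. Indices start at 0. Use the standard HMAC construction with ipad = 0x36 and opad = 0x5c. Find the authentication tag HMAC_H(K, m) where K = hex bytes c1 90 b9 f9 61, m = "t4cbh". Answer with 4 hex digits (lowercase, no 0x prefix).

Key hex bytes c1 90 b9 f9 61 is 5 bytes ≤ B = 7; zero-pad to 7 bytes: K' = c1 90 b9 f9 61 00 00.
K' ⊕ ipad = f7 a6 8f cf 57 36 36.  K' ⊕ opad = 9d cc e5 a5 3d 5c 5c.
Inner input = (K'⊕ipad) ∥ m = f7 a6 8f cf 57 36 36 ∥ 74 34 63 62 68.
Inner hash: even-index sum = 681 mod 256 = 169; odd-index sum = 746 mod 256 = 234 → a9 ea.
Outer input = (K'⊕opad) ∥ inner = 9d cc e5 a5 3d 5c 5c ∥ a9 ea.
Outer hash (tag): even-index sum = 773 mod 256 = 5; odd-index sum = 630 mod 256 = 118 → 05 76.

0576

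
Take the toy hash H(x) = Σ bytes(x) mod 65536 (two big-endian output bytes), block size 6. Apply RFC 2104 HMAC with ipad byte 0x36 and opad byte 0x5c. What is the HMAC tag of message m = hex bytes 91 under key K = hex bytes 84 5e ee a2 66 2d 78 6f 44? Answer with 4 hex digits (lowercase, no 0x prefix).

02d6

Key hex bytes 84 5e ee a2 66 2d 78 6f 44 is 9 bytes > B = 6, so hash it first: H(key) = 04 30, then zero-pad to 6 bytes: K' = 04 30 00 00 00 00.
K' ⊕ ipad = 32 06 36 36 36 36.  K' ⊕ opad = 58 6c 5c 5c 5c 5c.
Inner input = (K'⊕ipad) ∥ m = 32 06 36 36 36 36 ∥ 91.
Inner hash: sum = 50+6+54+54+54+54+145 = 417 → 01 a1.
Outer input = (K'⊕opad) ∥ inner = 58 6c 5c 5c 5c 5c ∥ 01 a1.
Outer hash (tag): sum = 88+108+92+92+92+92+1+161 = 726 → 02 d6.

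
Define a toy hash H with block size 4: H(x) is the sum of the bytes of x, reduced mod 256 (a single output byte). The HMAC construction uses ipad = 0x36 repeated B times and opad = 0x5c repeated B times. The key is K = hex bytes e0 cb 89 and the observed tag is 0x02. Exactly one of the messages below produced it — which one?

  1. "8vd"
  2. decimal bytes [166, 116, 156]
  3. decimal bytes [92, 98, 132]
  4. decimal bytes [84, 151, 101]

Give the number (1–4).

Key hex bytes e0 cb 89 is 3 bytes ≤ B = 4; zero-pad to 4 bytes: K' = e0 cb 89 00.
K' ⊕ ipad = d6 fd bf 36; K' ⊕ opad = bc 97 d5 5c.
m1: inner = H(d6 fd bf 36 38 76 64) = da; tag = H(bc 97 d5 5c da) = 5e
m2: inner = H(d6 fd bf 36 a6 74 9c) = 7e; tag = H(bc 97 d5 5c 7e) = 02 ← matches
m3: inner = H(d6 fd bf 36 5c 62 84) = 0a; tag = H(bc 97 d5 5c 0a) = 8e
m4: inner = H(d6 fd bf 36 54 97 65) = 18; tag = H(bc 97 d5 5c 18) = 9c

2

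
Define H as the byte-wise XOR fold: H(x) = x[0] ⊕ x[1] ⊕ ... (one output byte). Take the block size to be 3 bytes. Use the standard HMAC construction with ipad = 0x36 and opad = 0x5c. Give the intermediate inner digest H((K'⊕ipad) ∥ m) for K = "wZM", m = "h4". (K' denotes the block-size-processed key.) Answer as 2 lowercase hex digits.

Key "wZM" = 77 5a 4d is exactly B = 3 bytes: K' = 77 5a 4d.
K' ⊕ ipad = 41 6c 7b.
Inner input = 41 6c 7b ∥ 68 34.
Inner hash: XOR 41⊕6c⊕7b⊕68⊕34 = 0a.

0a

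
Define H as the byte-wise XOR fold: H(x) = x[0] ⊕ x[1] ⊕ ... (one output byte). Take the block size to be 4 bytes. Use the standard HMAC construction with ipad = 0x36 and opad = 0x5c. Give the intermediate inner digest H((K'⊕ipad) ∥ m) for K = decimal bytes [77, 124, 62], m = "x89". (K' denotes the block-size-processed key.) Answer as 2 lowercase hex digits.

76

Key decimal bytes [77, 124, 62] = 4d 7c 3e is 3 bytes ≤ B = 4; zero-pad to 4 bytes: K' = 4d 7c 3e 00.
K' ⊕ ipad = 7b 4a 08 36.
Inner input = 7b 4a 08 36 ∥ 78 38 39.
Inner hash: XOR 7b⊕4a⊕08⊕36⊕78⊕38⊕39 = 76.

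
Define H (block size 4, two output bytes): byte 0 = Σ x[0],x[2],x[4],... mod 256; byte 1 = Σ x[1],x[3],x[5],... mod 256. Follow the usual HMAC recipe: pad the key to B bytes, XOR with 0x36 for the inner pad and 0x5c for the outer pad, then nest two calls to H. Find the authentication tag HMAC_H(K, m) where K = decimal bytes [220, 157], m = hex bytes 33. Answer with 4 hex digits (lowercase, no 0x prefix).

2ffe

Key decimal bytes [220, 157] = dc 9d is 2 bytes ≤ B = 4; zero-pad to 4 bytes: K' = dc 9d 00 00.
K' ⊕ ipad = ea ab 36 36.  K' ⊕ opad = 80 c1 5c 5c.
Inner input = (K'⊕ipad) ∥ m = ea ab 36 36 ∥ 33.
Inner hash: even-index sum = 339 mod 256 = 83; odd-index sum = 225 mod 256 = 225 → 53 e1.
Outer input = (K'⊕opad) ∥ inner = 80 c1 5c 5c ∥ 53 e1.
Outer hash (tag): even-index sum = 303 mod 256 = 47; odd-index sum = 510 mod 256 = 254 → 2f fe.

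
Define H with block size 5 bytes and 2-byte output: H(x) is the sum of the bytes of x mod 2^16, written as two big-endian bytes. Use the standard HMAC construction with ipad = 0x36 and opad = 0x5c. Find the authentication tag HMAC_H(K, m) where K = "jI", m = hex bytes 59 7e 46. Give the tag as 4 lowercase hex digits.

Key "jI" = 6a 49 is 2 bytes ≤ B = 5; zero-pad to 5 bytes: K' = 6a 49 00 00 00.
K' ⊕ ipad = 5c 7f 36 36 36.  K' ⊕ opad = 36 15 5c 5c 5c.
Inner input = (K'⊕ipad) ∥ m = 5c 7f 36 36 36 ∥ 59 7e 46.
Inner hash: sum = 92+127+54+54+54+89+126+70 = 666 → 02 9a.
Outer input = (K'⊕opad) ∥ inner = 36 15 5c 5c 5c ∥ 02 9a.
Outer hash (tag): sum = 54+21+92+92+92+2+154 = 507 → 01 fb.

01fb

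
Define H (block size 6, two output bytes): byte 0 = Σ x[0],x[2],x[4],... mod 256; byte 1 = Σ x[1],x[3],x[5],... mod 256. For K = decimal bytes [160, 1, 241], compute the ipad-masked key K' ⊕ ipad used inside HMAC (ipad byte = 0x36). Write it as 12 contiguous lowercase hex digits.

Key decimal bytes [160, 1, 241] = a0 01 f1 is 3 bytes ≤ B = 6; zero-pad to 6 bytes: K' = a0 01 f1 00 00 00.
XOR each byte with 0x36: a0⊕36=96, 01⊕36=37, f1⊕36=c7, 00⊕36=36, 00⊕36=36, 00⊕36=36.

9637c7363636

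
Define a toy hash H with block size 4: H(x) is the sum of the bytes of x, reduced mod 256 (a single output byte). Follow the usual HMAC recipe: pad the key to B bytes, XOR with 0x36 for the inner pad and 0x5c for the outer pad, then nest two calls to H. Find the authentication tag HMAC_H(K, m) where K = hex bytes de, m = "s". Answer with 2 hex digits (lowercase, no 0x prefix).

Key hex bytes de is 1 byte ≤ B = 4; zero-pad to 4 bytes: K' = de 00 00 00.
K' ⊕ ipad = e8 36 36 36.  K' ⊕ opad = 82 5c 5c 5c.
Inner input = (K'⊕ipad) ∥ m = e8 36 36 36 ∥ 73.
Inner hash: sum = 232+54+54+54+115 = 509; mod 256 = 253 → fd.
Outer input = (K'⊕opad) ∥ inner = 82 5c 5c 5c ∥ fd.
Outer hash (tag): sum = 130+92+92+92+253 = 659; mod 256 = 147 → 93.

93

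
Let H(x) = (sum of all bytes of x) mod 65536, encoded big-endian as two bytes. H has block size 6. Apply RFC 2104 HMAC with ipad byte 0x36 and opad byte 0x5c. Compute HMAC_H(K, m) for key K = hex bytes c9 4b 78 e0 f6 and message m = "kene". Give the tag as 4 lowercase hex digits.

02d0

Key hex bytes c9 4b 78 e0 f6 is 5 bytes ≤ B = 6; zero-pad to 6 bytes: K' = c9 4b 78 e0 f6 00.
K' ⊕ ipad = ff 7d 4e d6 c0 36.  K' ⊕ opad = 95 17 24 bc aa 5c.
Inner input = (K'⊕ipad) ∥ m = ff 7d 4e d6 c0 36 ∥ 6b 65 6e 65.
Inner hash: sum = 255+125+78+214+192+54+107+101+110+101 = 1337 → 05 39.
Outer input = (K'⊕opad) ∥ inner = 95 17 24 bc aa 5c ∥ 05 39.
Outer hash (tag): sum = 149+23+36+188+170+92+5+57 = 720 → 02 d0.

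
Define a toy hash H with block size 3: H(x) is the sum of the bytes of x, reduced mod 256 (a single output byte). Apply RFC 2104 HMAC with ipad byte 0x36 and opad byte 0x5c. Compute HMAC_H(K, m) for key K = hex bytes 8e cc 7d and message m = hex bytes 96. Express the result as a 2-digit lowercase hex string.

Key hex bytes 8e cc 7d is exactly B = 3 bytes: K' = 8e cc 7d.
K' ⊕ ipad = b8 fa 4b.  K' ⊕ opad = d2 90 21.
Inner input = (K'⊕ipad) ∥ m = b8 fa 4b ∥ 96.
Inner hash: sum = 184+250+75+150 = 659; mod 256 = 147 → 93.
Outer input = (K'⊕opad) ∥ inner = d2 90 21 ∥ 93.
Outer hash (tag): sum = 210+144+33+147 = 534; mod 256 = 22 → 16.

16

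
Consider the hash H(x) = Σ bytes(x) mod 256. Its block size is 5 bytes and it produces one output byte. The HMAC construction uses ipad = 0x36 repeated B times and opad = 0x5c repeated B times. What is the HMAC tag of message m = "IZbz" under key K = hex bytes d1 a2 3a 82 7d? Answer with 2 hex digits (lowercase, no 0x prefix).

Key hex bytes d1 a2 3a 82 7d is exactly B = 5 bytes: K' = d1 a2 3a 82 7d.
K' ⊕ ipad = e7 94 0c b4 4b.  K' ⊕ opad = 8d fe 66 de 21.
Inner input = (K'⊕ipad) ∥ m = e7 94 0c b4 4b ∥ 49 5a 62 7a.
Inner hash: sum = 231+148+12+180+75+73+90+98+122 = 1029; mod 256 = 5 → 05.
Outer input = (K'⊕opad) ∥ inner = 8d fe 66 de 21 ∥ 05.
Outer hash (tag): sum = 141+254+102+222+33+5 = 757; mod 256 = 245 → f5.

f5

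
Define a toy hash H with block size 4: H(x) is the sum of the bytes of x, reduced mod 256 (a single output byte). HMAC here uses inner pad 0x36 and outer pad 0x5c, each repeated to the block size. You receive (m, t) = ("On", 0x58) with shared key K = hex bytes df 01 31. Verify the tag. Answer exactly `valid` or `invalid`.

invalid

Key hex bytes df 01 31 is 3 bytes ≤ B = 4; zero-pad to 4 bytes: K' = df 01 31 00.
K' ⊕ ipad = e9 37 07 36; K' ⊕ opad = 83 5d 6d 5c.
Inner hash: sum = 233+55+7+54+79+110 = 538; mod 256 = 26 → 1a.
Outer hash (recomputed tag): sum = 131+93+109+92+26 = 451; mod 256 = 195 → c3.
Recomputed tag = c3; claimed = 58 → mismatch.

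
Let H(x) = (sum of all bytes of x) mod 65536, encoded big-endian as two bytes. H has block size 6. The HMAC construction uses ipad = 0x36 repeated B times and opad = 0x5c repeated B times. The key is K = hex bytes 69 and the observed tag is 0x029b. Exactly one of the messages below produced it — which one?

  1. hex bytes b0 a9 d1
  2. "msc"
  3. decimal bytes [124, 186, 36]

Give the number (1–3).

1

Key hex bytes 69 is 1 byte ≤ B = 6; zero-pad to 6 bytes: K' = 69 00 00 00 00 00.
K' ⊕ ipad = 5f 36 36 36 36 36; K' ⊕ opad = 35 5c 5c 5c 5c 5c.
m1: inner = H(5f 36 36 36 36 36 b0 a9 d1) = 03 97; tag = H(35 5c 5c 5c 5c 5c 03 97) = 029b ← matches
m2: inner = H(5f 36 36 36 36 36 6d 73 63) = 02 b0; tag = H(35 5c 5c 5c 5c 5c 02 b0) = 02b3
m3: inner = H(5f 36 36 36 36 36 7c ba 24) = 02 c7; tag = H(35 5c 5c 5c 5c 5c 02 c7) = 02ca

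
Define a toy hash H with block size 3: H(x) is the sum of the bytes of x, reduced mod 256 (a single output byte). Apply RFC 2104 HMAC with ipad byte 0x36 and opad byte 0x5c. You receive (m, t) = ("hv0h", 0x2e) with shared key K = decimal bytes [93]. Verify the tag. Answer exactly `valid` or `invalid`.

Key decimal bytes [93] = 5d is 1 byte ≤ B = 3; zero-pad to 3 bytes: K' = 5d 00 00.
K' ⊕ ipad = 6b 36 36; K' ⊕ opad = 01 5c 5c.
Inner hash: sum = 107+54+54+104+118+48+104 = 589; mod 256 = 77 → 4d.
Outer hash (recomputed tag): sum = 1+92+92+77 = 262; mod 256 = 6 → 06.
Recomputed tag = 06; claimed = 2e → mismatch.

invalid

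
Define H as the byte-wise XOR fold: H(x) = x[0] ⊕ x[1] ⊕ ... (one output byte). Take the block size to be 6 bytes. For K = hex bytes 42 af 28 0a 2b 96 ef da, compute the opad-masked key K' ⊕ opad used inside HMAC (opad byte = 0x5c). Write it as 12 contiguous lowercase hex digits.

1b5c5c5c5c5c

Key hex bytes 42 af 28 0a 2b 96 ef da is 8 bytes > B = 6, so hash it first: H(key) = 47, then zero-pad to 6 bytes: K' = 47 00 00 00 00 00.
XOR each byte with 0x5c: 47⊕5c=1b, 00⊕5c=5c, 00⊕5c=5c, 00⊕5c=5c, 00⊕5c=5c, 00⊕5c=5c.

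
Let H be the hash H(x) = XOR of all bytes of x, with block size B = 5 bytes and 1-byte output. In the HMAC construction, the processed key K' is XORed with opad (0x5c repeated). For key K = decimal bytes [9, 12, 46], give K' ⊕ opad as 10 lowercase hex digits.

5550725c5c

Key decimal bytes [9, 12, 46] = 09 0c 2e is 3 bytes ≤ B = 5; zero-pad to 5 bytes: K' = 09 0c 2e 00 00.
XOR each byte with 0x5c: 09⊕5c=55, 0c⊕5c=50, 2e⊕5c=72, 00⊕5c=5c, 00⊕5c=5c.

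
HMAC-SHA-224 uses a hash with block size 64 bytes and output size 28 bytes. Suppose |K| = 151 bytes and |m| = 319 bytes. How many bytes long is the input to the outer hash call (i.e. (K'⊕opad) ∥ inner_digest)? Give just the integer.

Key is 151 > 64 bytes, so it is hashed to 28 bytes then zero-padded to 64: |K'| = 64.
Outer input = (K'⊕opad) ∥ H(inner) → 64 + 28 = 92 bytes.

92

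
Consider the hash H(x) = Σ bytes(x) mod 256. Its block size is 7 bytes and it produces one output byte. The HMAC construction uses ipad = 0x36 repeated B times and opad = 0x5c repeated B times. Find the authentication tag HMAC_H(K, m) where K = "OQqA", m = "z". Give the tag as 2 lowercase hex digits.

Key "OQqA" = 4f 51 71 41 is 4 bytes ≤ B = 7; zero-pad to 7 bytes: K' = 4f 51 71 41 00 00 00.
K' ⊕ ipad = 79 67 47 77 36 36 36.  K' ⊕ opad = 13 0d 2d 1d 5c 5c 5c.
Inner input = (K'⊕ipad) ∥ m = 79 67 47 77 36 36 36 ∥ 7a.
Inner hash: sum = 121+103+71+119+54+54+54+122 = 698; mod 256 = 186 → ba.
Outer input = (K'⊕opad) ∥ inner = 13 0d 2d 1d 5c 5c 5c ∥ ba.
Outer hash (tag): sum = 19+13+45+29+92+92+92+186 = 568; mod 256 = 56 → 38.

38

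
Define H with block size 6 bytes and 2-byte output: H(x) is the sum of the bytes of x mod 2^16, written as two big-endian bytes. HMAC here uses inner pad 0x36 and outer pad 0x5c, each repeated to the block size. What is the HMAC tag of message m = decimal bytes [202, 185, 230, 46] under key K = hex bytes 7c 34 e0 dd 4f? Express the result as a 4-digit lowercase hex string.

028c

Key hex bytes 7c 34 e0 dd 4f is 5 bytes ≤ B = 6; zero-pad to 6 bytes: K' = 7c 34 e0 dd 4f 00.
K' ⊕ ipad = 4a 02 d6 eb 79 36.  K' ⊕ opad = 20 68 bc 81 13 5c.
Inner input = (K'⊕ipad) ∥ m = 4a 02 d6 eb 79 36 ∥ ca b9 e6 2e.
Inner hash: sum = 74+2+214+235+121+54+202+185+230+46 = 1363 → 05 53.
Outer input = (K'⊕opad) ∥ inner = 20 68 bc 81 13 5c ∥ 05 53.
Outer hash (tag): sum = 32+104+188+129+19+92+5+83 = 652 → 02 8c.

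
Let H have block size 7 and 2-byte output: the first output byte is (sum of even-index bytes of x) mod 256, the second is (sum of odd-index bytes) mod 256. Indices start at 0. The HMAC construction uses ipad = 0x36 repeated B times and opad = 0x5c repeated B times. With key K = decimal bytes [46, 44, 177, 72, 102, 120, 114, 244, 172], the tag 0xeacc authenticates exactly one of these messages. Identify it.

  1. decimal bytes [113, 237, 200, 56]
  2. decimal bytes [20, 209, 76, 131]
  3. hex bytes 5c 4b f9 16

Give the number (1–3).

Key decimal bytes [46, 44, 177, 72, 102, 120, 114, 244, 172] = 2e 2c b1 48 66 78 72 f4 ac is 9 bytes > B = 7, so hash it first: H(key) = 63 e0, then zero-pad to 7 bytes: K' = 63 e0 00 00 00 00 00.
K' ⊕ ipad = 55 d6 36 36 36 36 36; K' ⊕ opad = 3f bc 5c 5c 5c 5c 5c.
m1: inner = H(55 d6 36 36 36 36 36 71 ed c8 38) = 1c 7b; tag = H(3f bc 5c 5c 5c 5c 5c 1c 7b) = ce90
m2: inner = H(55 d6 36 36 36 36 36 14 d1 4c 83) = 4b a2; tag = H(3f bc 5c 5c 5c 5c 5c 4b a2) = f5bf
m3: inner = H(55 d6 36 36 36 36 36 5c 4b f9 16) = 58 97; tag = H(3f bc 5c 5c 5c 5c 5c 58 97) = eacc ← matches

3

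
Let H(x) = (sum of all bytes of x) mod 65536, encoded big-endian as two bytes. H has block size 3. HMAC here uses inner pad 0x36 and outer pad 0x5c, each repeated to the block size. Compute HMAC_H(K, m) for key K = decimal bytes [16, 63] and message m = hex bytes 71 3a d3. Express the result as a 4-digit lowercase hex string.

Key decimal bytes [16, 63] = 10 3f is 2 bytes ≤ B = 3; zero-pad to 3 bytes: K' = 10 3f 00.
K' ⊕ ipad = 26 09 36.  K' ⊕ opad = 4c 63 5c.
Inner input = (K'⊕ipad) ∥ m = 26 09 36 ∥ 71 3a d3.
Inner hash: sum = 38+9+54+113+58+211 = 483 → 01 e3.
Outer input = (K'⊕opad) ∥ inner = 4c 63 5c ∥ 01 e3.
Outer hash (tag): sum = 76+99+92+1+227 = 495 → 01 ef.

01ef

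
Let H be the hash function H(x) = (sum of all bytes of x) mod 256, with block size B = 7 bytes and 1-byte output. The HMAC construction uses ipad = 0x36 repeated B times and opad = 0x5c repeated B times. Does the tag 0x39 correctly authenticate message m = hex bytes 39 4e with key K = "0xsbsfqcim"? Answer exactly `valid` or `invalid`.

Key "0xsbsfqcim" = 30 78 73 62 73 66 71 63 69 6d is 10 bytes > B = 7, so hash it first: H(key) = 00, then zero-pad to 7 bytes: K' = 00 00 00 00 00 00 00.
K' ⊕ ipad = 36 36 36 36 36 36 36; K' ⊕ opad = 5c 5c 5c 5c 5c 5c 5c.
Inner hash: sum = 54+54+54+54+54+54+54+57+78 = 513; mod 256 = 1 → 01.
Outer hash (recomputed tag): sum = 92+92+92+92+92+92+92+1 = 645; mod 256 = 133 → 85.
Recomputed tag = 85; claimed = 39 → mismatch.

invalid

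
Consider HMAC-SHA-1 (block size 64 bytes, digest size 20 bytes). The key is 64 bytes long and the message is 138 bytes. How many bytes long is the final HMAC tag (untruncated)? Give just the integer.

20

The tag is one SHA-1 digest: 20 bytes.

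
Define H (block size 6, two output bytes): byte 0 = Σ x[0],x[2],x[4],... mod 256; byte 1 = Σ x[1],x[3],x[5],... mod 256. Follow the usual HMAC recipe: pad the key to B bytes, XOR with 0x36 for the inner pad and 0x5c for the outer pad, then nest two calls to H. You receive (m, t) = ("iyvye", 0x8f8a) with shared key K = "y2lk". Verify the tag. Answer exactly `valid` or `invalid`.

Key "y2lk" = 79 32 6c 6b is 4 bytes ≤ B = 6; zero-pad to 6 bytes: K' = 79 32 6c 6b 00 00.
K' ⊕ ipad = 4f 04 5a 5d 36 36; K' ⊕ opad = 25 6e 30 37 5c 5c.
Inner hash: even-index sum = 547 mod 256 = 35; odd-index sum = 393 mod 256 = 137 → 23 89.
Outer hash (recomputed tag): even-index sum = 212 mod 256 = 212; odd-index sum = 394 mod 256 = 138 → d4 8a.
Recomputed tag = d48a; claimed = 8f8a → mismatch.

invalid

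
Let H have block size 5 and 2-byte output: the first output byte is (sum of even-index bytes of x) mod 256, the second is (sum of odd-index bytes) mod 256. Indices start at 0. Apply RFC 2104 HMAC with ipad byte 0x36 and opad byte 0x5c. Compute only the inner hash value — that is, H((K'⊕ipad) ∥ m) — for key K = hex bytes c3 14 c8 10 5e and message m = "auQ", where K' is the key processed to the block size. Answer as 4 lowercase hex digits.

Key hex bytes c3 14 c8 10 5e is exactly B = 5 bytes: K' = c3 14 c8 10 5e.
K' ⊕ ipad = f5 22 fe 26 68.
Inner input = f5 22 fe 26 68 ∥ 61 75 51.
Inner hash: even-index sum = 720 mod 256 = 208; odd-index sum = 250 mod 256 = 250 → d0 fa.

d0fa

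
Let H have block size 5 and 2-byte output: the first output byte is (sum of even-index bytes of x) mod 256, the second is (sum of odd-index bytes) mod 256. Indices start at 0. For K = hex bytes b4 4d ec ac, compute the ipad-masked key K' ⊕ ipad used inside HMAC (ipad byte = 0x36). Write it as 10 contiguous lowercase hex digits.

827bda9a36

Key hex bytes b4 4d ec ac is 4 bytes ≤ B = 5; zero-pad to 5 bytes: K' = b4 4d ec ac 00.
XOR each byte with 0x36: b4⊕36=82, 4d⊕36=7b, ec⊕36=da, ac⊕36=9a, 00⊕36=36.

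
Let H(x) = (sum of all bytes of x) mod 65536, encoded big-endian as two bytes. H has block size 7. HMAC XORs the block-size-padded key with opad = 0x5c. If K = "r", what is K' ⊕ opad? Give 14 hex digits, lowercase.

Key "r" = 72 is 1 byte ≤ B = 7; zero-pad to 7 bytes: K' = 72 00 00 00 00 00 00.
XOR each byte with 0x5c: 72⊕5c=2e, 00⊕5c=5c, 00⊕5c=5c, 00⊕5c=5c, 00⊕5c=5c, 00⊕5c=5c, 00⊕5c=5c.

2e5c5c5c5c5c5c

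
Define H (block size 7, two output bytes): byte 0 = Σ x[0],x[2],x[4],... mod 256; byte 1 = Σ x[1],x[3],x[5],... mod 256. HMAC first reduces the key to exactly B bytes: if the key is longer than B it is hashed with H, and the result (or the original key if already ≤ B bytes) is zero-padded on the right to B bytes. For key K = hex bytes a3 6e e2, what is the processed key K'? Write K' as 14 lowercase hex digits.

a36ee200000000

Key hex bytes a3 6e e2 is 3 bytes ≤ B = 7; zero-pad to 7 bytes: K' = a3 6e e2 00 00 00 00.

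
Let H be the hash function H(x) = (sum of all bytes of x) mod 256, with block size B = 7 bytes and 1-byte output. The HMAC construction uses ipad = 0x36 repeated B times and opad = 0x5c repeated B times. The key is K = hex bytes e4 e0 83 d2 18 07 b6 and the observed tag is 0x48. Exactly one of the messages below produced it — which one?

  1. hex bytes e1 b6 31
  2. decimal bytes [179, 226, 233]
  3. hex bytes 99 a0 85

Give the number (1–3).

3

Key hex bytes e4 e0 83 d2 18 07 b6 is exactly B = 7 bytes: K' = e4 e0 83 d2 18 07 b6.
K' ⊕ ipad = d2 d6 b5 e4 2e 31 80; K' ⊕ opad = b8 bc df 8e 44 5b ea.
m1: inner = H(d2 d6 b5 e4 2e 31 80 e1 b6 31) = e8; tag = H(b8 bc df 8e 44 5b ea e8) = 52
m2: inner = H(d2 d6 b5 e4 2e 31 80 b3 e2 e9) = 9e; tag = H(b8 bc df 8e 44 5b ea 9e) = 08
m3: inner = H(d2 d6 b5 e4 2e 31 80 99 a0 85) = de; tag = H(b8 bc df 8e 44 5b ea de) = 48 ← matches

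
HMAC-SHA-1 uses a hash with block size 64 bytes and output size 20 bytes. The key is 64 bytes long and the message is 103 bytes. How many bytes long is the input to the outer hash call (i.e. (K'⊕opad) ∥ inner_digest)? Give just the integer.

Key is 64 ≤ 64 bytes, zero-padded: |K'| = 64.
Outer input = (K'⊕opad) ∥ H(inner) → 64 + 20 = 84 bytes.

84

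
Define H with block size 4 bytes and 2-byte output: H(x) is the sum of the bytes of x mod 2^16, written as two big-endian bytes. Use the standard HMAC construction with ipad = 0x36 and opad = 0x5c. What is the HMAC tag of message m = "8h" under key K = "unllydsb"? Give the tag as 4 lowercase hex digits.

01e5

Key "unllydsb" = 75 6e 6c 6c 79 64 73 62 is 8 bytes > B = 4, so hash it first: H(key) = 03 6d, then zero-pad to 4 bytes: K' = 03 6d 00 00.
K' ⊕ ipad = 35 5b 36 36.  K' ⊕ opad = 5f 31 5c 5c.
Inner input = (K'⊕ipad) ∥ m = 35 5b 36 36 ∥ 38 68.
Inner hash: sum = 53+91+54+54+56+104 = 412 → 01 9c.
Outer input = (K'⊕opad) ∥ inner = 5f 31 5c 5c ∥ 01 9c.
Outer hash (tag): sum = 95+49+92+92+1+156 = 485 → 01 e5.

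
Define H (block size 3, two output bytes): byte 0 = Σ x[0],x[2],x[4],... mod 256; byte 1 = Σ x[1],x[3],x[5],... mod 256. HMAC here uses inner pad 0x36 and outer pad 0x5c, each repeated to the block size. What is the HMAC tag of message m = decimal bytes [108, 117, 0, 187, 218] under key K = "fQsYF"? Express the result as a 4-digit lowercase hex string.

Key "fQsYF" = 66 51 73 59 46 is 5 bytes > B = 3, so hash it first: H(key) = 1f aa, then zero-pad to 3 bytes: K' = 1f aa 00.
K' ⊕ ipad = 29 9c 36.  K' ⊕ opad = 43 f6 5c.
Inner input = (K'⊕ipad) ∥ m = 29 9c 36 ∥ 6c 75 00 bb da.
Inner hash: even-index sum = 399 mod 256 = 143; odd-index sum = 482 mod 256 = 226 → 8f e2.
Outer input = (K'⊕opad) ∥ inner = 43 f6 5c ∥ 8f e2.
Outer hash (tag): even-index sum = 385 mod 256 = 129; odd-index sum = 389 mod 256 = 133 → 81 85.

8185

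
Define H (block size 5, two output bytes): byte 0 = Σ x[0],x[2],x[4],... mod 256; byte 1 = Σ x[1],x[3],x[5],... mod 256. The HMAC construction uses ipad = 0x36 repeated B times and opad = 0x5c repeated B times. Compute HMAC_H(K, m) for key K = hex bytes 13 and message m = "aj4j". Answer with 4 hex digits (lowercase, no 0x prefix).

Key hex bytes 13 is 1 byte ≤ B = 5; zero-pad to 5 bytes: K' = 13 00 00 00 00.
K' ⊕ ipad = 25 36 36 36 36.  K' ⊕ opad = 4f 5c 5c 5c 5c.
Inner input = (K'⊕ipad) ∥ m = 25 36 36 36 36 ∥ 61 6a 34 6a.
Inner hash: even-index sum = 357 mod 256 = 101; odd-index sum = 257 mod 256 = 1 → 65 01.
Outer input = (K'⊕opad) ∥ inner = 4f 5c 5c 5c 5c ∥ 65 01.
Outer hash (tag): even-index sum = 264 mod 256 = 8; odd-index sum = 285 mod 256 = 29 → 08 1d.

081d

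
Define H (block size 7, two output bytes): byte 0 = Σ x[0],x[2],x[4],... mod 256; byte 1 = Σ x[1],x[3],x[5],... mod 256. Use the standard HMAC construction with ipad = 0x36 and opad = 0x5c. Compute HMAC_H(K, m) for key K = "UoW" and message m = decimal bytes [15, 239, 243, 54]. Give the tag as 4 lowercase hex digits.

Key "UoW" = 55 6f 57 is 3 bytes ≤ B = 7; zero-pad to 7 bytes: K' = 55 6f 57 00 00 00 00.
K' ⊕ ipad = 63 59 61 36 36 36 36.  K' ⊕ opad = 09 33 0b 5c 5c 5c 5c.
Inner input = (K'⊕ipad) ∥ m = 63 59 61 36 36 36 36 ∥ 0f ef f3 36.
Inner hash: even-index sum = 597 mod 256 = 85; odd-index sum = 455 mod 256 = 199 → 55 c7.
Outer input = (K'⊕opad) ∥ inner = 09 33 0b 5c 5c 5c 5c ∥ 55 c7.
Outer hash (tag): even-index sum = 403 mod 256 = 147; odd-index sum = 320 mod 256 = 64 → 93 40.

9340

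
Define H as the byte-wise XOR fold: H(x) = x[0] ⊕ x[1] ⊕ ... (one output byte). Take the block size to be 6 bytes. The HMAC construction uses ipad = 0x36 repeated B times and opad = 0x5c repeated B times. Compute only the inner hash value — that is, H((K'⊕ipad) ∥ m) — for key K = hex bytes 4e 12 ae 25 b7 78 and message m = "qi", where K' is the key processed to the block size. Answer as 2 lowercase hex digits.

00

Key hex bytes 4e 12 ae 25 b7 78 is exactly B = 6 bytes: K' = 4e 12 ae 25 b7 78.
K' ⊕ ipad = 78 24 98 13 81 4e.
Inner input = 78 24 98 13 81 4e ∥ 71 69.
Inner hash: XOR 78⊕24⊕98⊕13⊕81⊕4e⊕71⊕69 = 00.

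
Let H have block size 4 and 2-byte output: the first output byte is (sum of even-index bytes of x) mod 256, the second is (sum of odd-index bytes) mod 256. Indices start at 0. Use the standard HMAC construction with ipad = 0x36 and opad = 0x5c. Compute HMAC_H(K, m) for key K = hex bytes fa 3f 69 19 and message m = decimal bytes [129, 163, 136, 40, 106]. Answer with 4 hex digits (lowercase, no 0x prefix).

Key hex bytes fa 3f 69 19 is exactly B = 4 bytes: K' = fa 3f 69 19.
K' ⊕ ipad = cc 09 5f 2f.  K' ⊕ opad = a6 63 35 45.
Inner input = (K'⊕ipad) ∥ m = cc 09 5f 2f ∥ 81 a3 88 28 6a.
Inner hash: even-index sum = 670 mod 256 = 158; odd-index sum = 259 mod 256 = 3 → 9e 03.
Outer input = (K'⊕opad) ∥ inner = a6 63 35 45 ∥ 9e 03.
Outer hash (tag): even-index sum = 377 mod 256 = 121; odd-index sum = 171 mod 256 = 171 → 79 ab.

79ab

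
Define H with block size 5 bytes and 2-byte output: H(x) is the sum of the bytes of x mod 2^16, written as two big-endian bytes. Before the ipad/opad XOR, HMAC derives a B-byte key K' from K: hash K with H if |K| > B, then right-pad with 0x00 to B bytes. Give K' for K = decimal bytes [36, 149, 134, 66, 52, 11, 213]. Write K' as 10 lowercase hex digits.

0295000000

|K| = 7 > B = 5, so first hash the key.
H(K): sum = 36+149+134+66+52+11+213 = 661 → 02 95.
Zero-pad H(K) = 02 95 to 5 bytes: K' = 02 95 00 00 00.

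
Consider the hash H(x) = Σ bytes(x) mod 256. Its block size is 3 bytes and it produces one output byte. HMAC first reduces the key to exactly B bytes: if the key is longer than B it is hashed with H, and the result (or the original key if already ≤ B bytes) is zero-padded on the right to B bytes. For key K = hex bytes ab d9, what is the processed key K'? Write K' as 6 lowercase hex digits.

abd900

Key hex bytes ab d9 is 2 bytes ≤ B = 3; zero-pad to 3 bytes: K' = ab d9 00.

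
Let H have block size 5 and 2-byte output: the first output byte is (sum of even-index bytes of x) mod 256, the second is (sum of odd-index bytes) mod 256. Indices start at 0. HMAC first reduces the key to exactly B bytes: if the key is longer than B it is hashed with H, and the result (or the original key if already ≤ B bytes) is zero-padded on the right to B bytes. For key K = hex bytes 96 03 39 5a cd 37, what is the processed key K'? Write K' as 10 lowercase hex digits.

|K| = 6 > B = 5, so first hash the key.
H(K): even-index sum = 412 mod 256 = 156; odd-index sum = 148 mod 256 = 148 → 9c 94.
Zero-pad H(K) = 9c 94 to 5 bytes: K' = 9c 94 00 00 00.

9c94000000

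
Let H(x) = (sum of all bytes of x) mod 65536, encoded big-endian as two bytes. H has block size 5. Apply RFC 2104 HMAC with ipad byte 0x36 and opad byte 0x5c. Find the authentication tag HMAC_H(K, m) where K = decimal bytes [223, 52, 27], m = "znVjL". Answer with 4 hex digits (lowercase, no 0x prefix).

0265

Key decimal bytes [223, 52, 27] = df 34 1b is 3 bytes ≤ B = 5; zero-pad to 5 bytes: K' = df 34 1b 00 00.
K' ⊕ ipad = e9 02 2d 36 36.  K' ⊕ opad = 83 68 47 5c 5c.
Inner input = (K'⊕ipad) ∥ m = e9 02 2d 36 36 ∥ 7a 6e 56 6a 4c.
Inner hash: sum = 233+2+45+54+54+122+110+86+106+76 = 888 → 03 78.
Outer input = (K'⊕opad) ∥ inner = 83 68 47 5c 5c ∥ 03 78.
Outer hash (tag): sum = 131+104+71+92+92+3+120 = 613 → 02 65.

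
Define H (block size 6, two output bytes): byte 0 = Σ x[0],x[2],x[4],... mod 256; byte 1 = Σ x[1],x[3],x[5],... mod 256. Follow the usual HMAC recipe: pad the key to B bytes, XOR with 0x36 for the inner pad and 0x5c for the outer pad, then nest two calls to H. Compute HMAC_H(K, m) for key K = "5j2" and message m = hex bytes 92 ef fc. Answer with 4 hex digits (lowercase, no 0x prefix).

fea5

Key "5j2" = 35 6a 32 is 3 bytes ≤ B = 6; zero-pad to 6 bytes: K' = 35 6a 32 00 00 00.
K' ⊕ ipad = 03 5c 04 36 36 36.  K' ⊕ opad = 69 36 6e 5c 5c 5c.
Inner input = (K'⊕ipad) ∥ m = 03 5c 04 36 36 36 ∥ 92 ef fc.
Inner hash: even-index sum = 459 mod 256 = 203; odd-index sum = 439 mod 256 = 183 → cb b7.
Outer input = (K'⊕opad) ∥ inner = 69 36 6e 5c 5c 5c ∥ cb b7.
Outer hash (tag): even-index sum = 510 mod 256 = 254; odd-index sum = 421 mod 256 = 165 → fe a5.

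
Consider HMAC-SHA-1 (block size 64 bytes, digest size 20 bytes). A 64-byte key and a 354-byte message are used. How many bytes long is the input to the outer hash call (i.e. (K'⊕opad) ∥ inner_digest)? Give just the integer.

84

Key is 64 ≤ 64 bytes, zero-padded: |K'| = 64.
Outer input = (K'⊕opad) ∥ H(inner) → 64 + 20 = 84 bytes.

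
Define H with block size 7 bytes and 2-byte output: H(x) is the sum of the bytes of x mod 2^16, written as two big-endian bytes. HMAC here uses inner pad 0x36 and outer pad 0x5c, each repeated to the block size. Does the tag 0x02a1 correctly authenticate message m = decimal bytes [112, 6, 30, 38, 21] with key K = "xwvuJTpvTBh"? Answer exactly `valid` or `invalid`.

invalid

Key "xwvuJTpvTBh" = 78 77 76 75 4a 54 70 76 54 42 68 is 11 bytes > B = 7, so hash it first: H(key) = 04 5c, then zero-pad to 7 bytes: K' = 04 5c 00 00 00 00 00.
K' ⊕ ipad = 32 6a 36 36 36 36 36; K' ⊕ opad = 58 00 5c 5c 5c 5c 5c.
Inner hash: sum = 50+106+54+54+54+54+54+112+6+30+38+21 = 633 → 02 79.
Outer hash (recomputed tag): sum = 88+0+92+92+92+92+92+2+121 = 671 → 02 9f.
Recomputed tag = 029f; claimed = 02a1 → mismatch.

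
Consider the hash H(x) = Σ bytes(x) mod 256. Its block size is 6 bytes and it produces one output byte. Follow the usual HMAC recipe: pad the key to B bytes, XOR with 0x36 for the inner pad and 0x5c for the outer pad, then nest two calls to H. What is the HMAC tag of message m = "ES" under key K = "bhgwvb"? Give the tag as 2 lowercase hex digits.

Key "bhgwvb" = 62 68 67 77 76 62 is exactly B = 6 bytes: K' = 62 68 67 77 76 62.
K' ⊕ ipad = 54 5e 51 41 40 54.  K' ⊕ opad = 3e 34 3b 2b 2a 3e.
Inner input = (K'⊕ipad) ∥ m = 54 5e 51 41 40 54 ∥ 45 53.
Inner hash: sum = 84+94+81+65+64+84+69+83 = 624; mod 256 = 112 → 70.
Outer input = (K'⊕opad) ∥ inner = 3e 34 3b 2b 2a 3e ∥ 70.
Outer hash (tag): sum = 62+52+59+43+42+62+112 = 432; mod 256 = 176 → b0.

b0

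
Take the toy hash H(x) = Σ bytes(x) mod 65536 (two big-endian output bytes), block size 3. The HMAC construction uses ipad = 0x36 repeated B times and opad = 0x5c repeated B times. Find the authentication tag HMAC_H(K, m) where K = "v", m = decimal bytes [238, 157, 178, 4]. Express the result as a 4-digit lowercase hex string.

Key "v" = 76 is 1 byte ≤ B = 3; zero-pad to 3 bytes: K' = 76 00 00.
K' ⊕ ipad = 40 36 36.  K' ⊕ opad = 2a 5c 5c.
Inner input = (K'⊕ipad) ∥ m = 40 36 36 ∥ ee 9d b2 04.
Inner hash: sum = 64+54+54+238+157+178+4 = 749 → 02 ed.
Outer input = (K'⊕opad) ∥ inner = 2a 5c 5c ∥ 02 ed.
Outer hash (tag): sum = 42+92+92+2+237 = 465 → 01 d1.

01d1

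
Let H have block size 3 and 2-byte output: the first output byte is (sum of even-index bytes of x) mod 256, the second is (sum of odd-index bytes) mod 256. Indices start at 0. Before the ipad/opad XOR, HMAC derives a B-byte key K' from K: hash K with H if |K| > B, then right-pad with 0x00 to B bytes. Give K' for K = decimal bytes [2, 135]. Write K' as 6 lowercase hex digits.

028700

Key decimal bytes [2, 135] = 02 87 is 2 bytes ≤ B = 3; zero-pad to 3 bytes: K' = 02 87 00.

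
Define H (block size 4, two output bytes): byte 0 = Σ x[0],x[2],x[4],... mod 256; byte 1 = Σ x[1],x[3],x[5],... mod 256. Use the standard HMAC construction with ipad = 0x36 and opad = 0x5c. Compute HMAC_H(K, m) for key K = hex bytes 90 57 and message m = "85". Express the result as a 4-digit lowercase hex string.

Key hex bytes 90 57 is 2 bytes ≤ B = 4; zero-pad to 4 bytes: K' = 90 57 00 00.
K' ⊕ ipad = a6 61 36 36.  K' ⊕ opad = cc 0b 5c 5c.
Inner input = (K'⊕ipad) ∥ m = a6 61 36 36 ∥ 38 35.
Inner hash: even-index sum = 276 mod 256 = 20; odd-index sum = 204 mod 256 = 204 → 14 cc.
Outer input = (K'⊕opad) ∥ inner = cc 0b 5c 5c ∥ 14 cc.
Outer hash (tag): even-index sum = 316 mod 256 = 60; odd-index sum = 307 mod 256 = 51 → 3c 33.

3c33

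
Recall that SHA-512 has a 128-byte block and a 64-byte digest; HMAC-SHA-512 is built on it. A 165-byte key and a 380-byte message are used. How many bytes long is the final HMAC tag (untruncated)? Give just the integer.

64

The tag is one SHA-512 digest: 64 bytes.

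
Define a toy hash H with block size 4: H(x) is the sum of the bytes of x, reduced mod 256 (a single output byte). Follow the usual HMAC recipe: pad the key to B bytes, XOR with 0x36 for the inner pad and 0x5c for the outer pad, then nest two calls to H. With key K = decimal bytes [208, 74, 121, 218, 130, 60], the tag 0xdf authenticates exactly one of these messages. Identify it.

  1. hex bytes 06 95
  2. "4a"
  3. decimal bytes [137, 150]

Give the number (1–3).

2

Key decimal bytes [208, 74, 121, 218, 130, 60] = d0 4a 79 da 82 3c is 6 bytes > B = 4, so hash it first: H(key) = 2b, then zero-pad to 4 bytes: K' = 2b 00 00 00.
K' ⊕ ipad = 1d 36 36 36; K' ⊕ opad = 77 5c 5c 5c.
m1: inner = H(1d 36 36 36 06 95) = 5a; tag = H(77 5c 5c 5c 5a) = e5
m2: inner = H(1d 36 36 36 34 61) = 54; tag = H(77 5c 5c 5c 54) = df ← matches
m3: inner = H(1d 36 36 36 89 96) = de; tag = H(77 5c 5c 5c de) = 69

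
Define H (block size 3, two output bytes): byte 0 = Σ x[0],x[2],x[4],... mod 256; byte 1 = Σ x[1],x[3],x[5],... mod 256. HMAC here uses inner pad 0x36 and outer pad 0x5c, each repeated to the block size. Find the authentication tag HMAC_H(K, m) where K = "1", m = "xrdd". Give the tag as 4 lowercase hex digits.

Key "1" = 31 is 1 byte ≤ B = 3; zero-pad to 3 bytes: K' = 31 00 00.
K' ⊕ ipad = 07 36 36.  K' ⊕ opad = 6d 5c 5c.
Inner input = (K'⊕ipad) ∥ m = 07 36 36 ∥ 78 72 64 64.
Inner hash: even-index sum = 275 mod 256 = 19; odd-index sum = 274 mod 256 = 18 → 13 12.
Outer input = (K'⊕opad) ∥ inner = 6d 5c 5c ∥ 13 12.
Outer hash (tag): even-index sum = 219 mod 256 = 219; odd-index sum = 111 mod 256 = 111 → db 6f.

db6f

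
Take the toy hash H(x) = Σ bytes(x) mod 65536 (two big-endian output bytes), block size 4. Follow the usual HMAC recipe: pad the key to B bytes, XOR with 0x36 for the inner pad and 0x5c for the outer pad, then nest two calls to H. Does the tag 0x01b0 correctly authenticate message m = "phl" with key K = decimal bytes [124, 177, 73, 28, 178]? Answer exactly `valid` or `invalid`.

Key decimal bytes [124, 177, 73, 28, 178] = 7c b1 49 1c b2 is 5 bytes > B = 4, so hash it first: H(key) = 02 44, then zero-pad to 4 bytes: K' = 02 44 00 00.
K' ⊕ ipad = 34 72 36 36; K' ⊕ opad = 5e 18 5c 5c.
Inner hash: sum = 52+114+54+54+112+104+108 = 598 → 02 56.
Outer hash (recomputed tag): sum = 94+24+92+92+2+86 = 390 → 01 86.
Recomputed tag = 0186; claimed = 01b0 → mismatch.

invalid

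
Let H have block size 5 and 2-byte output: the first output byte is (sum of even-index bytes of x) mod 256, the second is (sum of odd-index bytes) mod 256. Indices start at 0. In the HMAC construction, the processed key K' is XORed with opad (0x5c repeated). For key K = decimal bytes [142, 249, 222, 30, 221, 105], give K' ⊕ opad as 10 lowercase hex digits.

Key decimal bytes [142, 249, 222, 30, 221, 105] = 8e f9 de 1e dd 69 is 6 bytes > B = 5, so hash it first: H(key) = 49 80, then zero-pad to 5 bytes: K' = 49 80 00 00 00.
XOR each byte with 0x5c: 49⊕5c=15, 80⊕5c=dc, 00⊕5c=5c, 00⊕5c=5c, 00⊕5c=5c.

15dc5c5c5c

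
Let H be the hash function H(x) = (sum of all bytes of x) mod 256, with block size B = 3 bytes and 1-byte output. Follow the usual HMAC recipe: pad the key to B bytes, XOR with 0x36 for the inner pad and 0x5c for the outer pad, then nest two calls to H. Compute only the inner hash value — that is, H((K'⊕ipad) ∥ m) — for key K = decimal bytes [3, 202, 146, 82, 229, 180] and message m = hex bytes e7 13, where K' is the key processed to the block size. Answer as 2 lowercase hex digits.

e2

Key decimal bytes [3, 202, 146, 82, 229, 180] = 03 ca 92 52 e5 b4 is 6 bytes > B = 3, so hash it first: H(key) = 4a, then zero-pad to 3 bytes: K' = 4a 00 00.
K' ⊕ ipad = 7c 36 36.
Inner input = 7c 36 36 ∥ e7 13.
Inner hash: sum = 124+54+54+231+19 = 482; mod 256 = 226 → e2.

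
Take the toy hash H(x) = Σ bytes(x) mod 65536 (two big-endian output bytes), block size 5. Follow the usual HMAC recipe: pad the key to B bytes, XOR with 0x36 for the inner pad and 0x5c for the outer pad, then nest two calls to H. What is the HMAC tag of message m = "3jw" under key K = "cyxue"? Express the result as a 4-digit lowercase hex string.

0188

Key "cyxue" = 63 79 78 75 65 is exactly B = 5 bytes: K' = 63 79 78 75 65.
K' ⊕ ipad = 55 4f 4e 43 53.  K' ⊕ opad = 3f 25 24 29 39.
Inner input = (K'⊕ipad) ∥ m = 55 4f 4e 43 53 ∥ 33 6a 77.
Inner hash: sum = 85+79+78+67+83+51+106+119 = 668 → 02 9c.
Outer input = (K'⊕opad) ∥ inner = 3f 25 24 29 39 ∥ 02 9c.
Outer hash (tag): sum = 63+37+36+41+57+2+156 = 392 → 01 88.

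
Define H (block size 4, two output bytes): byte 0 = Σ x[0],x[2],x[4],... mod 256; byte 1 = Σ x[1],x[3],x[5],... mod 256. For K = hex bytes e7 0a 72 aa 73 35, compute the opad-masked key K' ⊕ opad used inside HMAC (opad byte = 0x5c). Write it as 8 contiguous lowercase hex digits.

Key hex bytes e7 0a 72 aa 73 35 is 6 bytes > B = 4, so hash it first: H(key) = cc e9, then zero-pad to 4 bytes: K' = cc e9 00 00.
XOR each byte with 0x5c: cc⊕5c=90, e9⊕5c=b5, 00⊕5c=5c, 00⊕5c=5c.

90b55c5c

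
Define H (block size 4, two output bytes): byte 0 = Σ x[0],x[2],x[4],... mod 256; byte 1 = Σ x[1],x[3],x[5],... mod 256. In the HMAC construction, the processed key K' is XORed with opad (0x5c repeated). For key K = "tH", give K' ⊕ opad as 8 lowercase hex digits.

28145c5c

Key "tH" = 74 48 is 2 bytes ≤ B = 4; zero-pad to 4 bytes: K' = 74 48 00 00.
XOR each byte with 0x5c: 74⊕5c=28, 48⊕5c=14, 00⊕5c=5c, 00⊕5c=5c.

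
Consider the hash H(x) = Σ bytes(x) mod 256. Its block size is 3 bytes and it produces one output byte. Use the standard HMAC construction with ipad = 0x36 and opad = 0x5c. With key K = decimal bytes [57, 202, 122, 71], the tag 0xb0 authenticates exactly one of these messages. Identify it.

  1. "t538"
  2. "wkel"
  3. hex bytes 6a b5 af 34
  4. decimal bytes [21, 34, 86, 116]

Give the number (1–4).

3

Key decimal bytes [57, 202, 122, 71] = 39 ca 7a 47 is 4 bytes > B = 3, so hash it first: H(key) = c4, then zero-pad to 3 bytes: K' = c4 00 00.
K' ⊕ ipad = f2 36 36; K' ⊕ opad = 98 5c 5c.
m1: inner = H(f2 36 36 74 35 33 38) = 72; tag = H(98 5c 5c 72) = c2
m2: inner = H(f2 36 36 77 6b 65 6c) = 11; tag = H(98 5c 5c 11) = 61
m3: inner = H(f2 36 36 6a b5 af 34) = 60; tag = H(98 5c 5c 60) = b0 ← matches
m4: inner = H(f2 36 36 15 22 56 74) = 5f; tag = H(98 5c 5c 5f) = af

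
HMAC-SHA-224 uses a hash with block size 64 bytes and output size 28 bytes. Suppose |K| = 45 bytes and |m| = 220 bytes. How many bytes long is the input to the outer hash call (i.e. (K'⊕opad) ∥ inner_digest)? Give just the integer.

92

Key is 45 ≤ 64 bytes, zero-padded: |K'| = 64.
Outer input = (K'⊕opad) ∥ H(inner) → 64 + 28 = 92 bytes.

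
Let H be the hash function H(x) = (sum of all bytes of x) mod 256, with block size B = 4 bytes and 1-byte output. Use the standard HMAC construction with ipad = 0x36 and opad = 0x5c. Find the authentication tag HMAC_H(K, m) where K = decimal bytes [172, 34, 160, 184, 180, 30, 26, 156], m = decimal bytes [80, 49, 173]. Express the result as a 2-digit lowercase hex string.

Key decimal bytes [172, 34, 160, 184, 180, 30, 26, 156] = ac 22 a0 b8 b4 1e 1a 9c is 8 bytes > B = 4, so hash it first: H(key) = ae, then zero-pad to 4 bytes: K' = ae 00 00 00.
K' ⊕ ipad = 98 36 36 36.  K' ⊕ opad = f2 5c 5c 5c.
Inner input = (K'⊕ipad) ∥ m = 98 36 36 36 ∥ 50 31 ad.
Inner hash: sum = 152+54+54+54+80+49+173 = 616; mod 256 = 104 → 68.
Outer input = (K'⊕opad) ∥ inner = f2 5c 5c 5c ∥ 68.
Outer hash (tag): sum = 242+92+92+92+104 = 622; mod 256 = 110 → 6e.

6e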